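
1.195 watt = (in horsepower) 0.001603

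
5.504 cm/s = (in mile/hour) 0.1231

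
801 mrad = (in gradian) 50.99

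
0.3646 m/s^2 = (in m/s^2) 0.3646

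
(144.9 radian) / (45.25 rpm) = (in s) 30.58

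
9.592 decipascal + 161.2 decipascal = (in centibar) 0.01708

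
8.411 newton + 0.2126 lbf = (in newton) 9.357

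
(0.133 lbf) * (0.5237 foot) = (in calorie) 0.02257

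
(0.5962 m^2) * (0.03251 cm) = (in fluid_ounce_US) 6.554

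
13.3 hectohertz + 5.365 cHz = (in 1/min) 7.98e+04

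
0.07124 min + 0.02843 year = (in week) 1.482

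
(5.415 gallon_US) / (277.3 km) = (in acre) 1.827e-11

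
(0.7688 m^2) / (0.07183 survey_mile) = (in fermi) 6.651e+12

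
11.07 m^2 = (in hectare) 0.001107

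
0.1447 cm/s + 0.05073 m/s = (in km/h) 0.1878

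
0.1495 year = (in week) 7.795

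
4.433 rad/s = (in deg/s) 254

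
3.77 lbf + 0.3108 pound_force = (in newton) 18.15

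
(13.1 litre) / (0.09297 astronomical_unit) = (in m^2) 9.419e-13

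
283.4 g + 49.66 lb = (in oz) 804.6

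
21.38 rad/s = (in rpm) 204.2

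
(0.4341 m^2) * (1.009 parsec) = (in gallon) 3.57e+18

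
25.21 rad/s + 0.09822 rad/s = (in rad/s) 25.31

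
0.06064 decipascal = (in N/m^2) 0.006064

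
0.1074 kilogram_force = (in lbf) 0.2368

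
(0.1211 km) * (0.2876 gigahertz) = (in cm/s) 3.483e+12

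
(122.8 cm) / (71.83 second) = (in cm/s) 1.71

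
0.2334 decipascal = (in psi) 3.385e-06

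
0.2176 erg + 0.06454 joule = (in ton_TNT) 1.543e-11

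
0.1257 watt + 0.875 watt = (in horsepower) 0.001342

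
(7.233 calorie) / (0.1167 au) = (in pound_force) 3.897e-10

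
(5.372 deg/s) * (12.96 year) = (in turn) 6.099e+06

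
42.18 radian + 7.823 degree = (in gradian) 2694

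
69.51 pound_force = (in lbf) 69.51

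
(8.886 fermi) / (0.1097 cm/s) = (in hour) 2.25e-15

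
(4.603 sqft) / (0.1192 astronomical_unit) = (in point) 6.798e-08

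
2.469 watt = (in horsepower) 0.003311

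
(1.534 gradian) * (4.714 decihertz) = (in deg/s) 0.6508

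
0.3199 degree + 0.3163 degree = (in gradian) 0.7069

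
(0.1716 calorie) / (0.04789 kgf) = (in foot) 5.016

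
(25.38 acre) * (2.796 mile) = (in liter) 4.622e+11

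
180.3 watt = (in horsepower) 0.2418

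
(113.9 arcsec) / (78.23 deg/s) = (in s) 0.0004044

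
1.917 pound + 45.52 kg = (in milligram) 4.639e+07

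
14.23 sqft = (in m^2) 1.322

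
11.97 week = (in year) 0.2296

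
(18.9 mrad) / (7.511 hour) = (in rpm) 6.675e-06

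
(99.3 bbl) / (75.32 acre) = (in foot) 0.0001699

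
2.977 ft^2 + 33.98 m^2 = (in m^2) 34.26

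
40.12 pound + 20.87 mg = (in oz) 641.9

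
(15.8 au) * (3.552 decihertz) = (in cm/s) 8.396e+13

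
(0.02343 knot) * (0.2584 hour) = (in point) 3.178e+04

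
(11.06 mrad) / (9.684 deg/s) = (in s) 0.06544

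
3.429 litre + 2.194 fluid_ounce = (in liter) 3.494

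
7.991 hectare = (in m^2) 7.991e+04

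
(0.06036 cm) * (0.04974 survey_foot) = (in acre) 2.261e-09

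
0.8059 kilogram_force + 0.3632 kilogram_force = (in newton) 11.46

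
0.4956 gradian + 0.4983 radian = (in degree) 29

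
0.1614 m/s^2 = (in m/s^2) 0.1614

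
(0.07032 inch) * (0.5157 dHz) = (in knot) 0.000179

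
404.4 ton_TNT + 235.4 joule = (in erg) 1.692e+19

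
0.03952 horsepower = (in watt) 29.47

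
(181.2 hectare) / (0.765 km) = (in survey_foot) 7771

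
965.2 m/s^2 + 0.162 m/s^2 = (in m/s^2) 965.4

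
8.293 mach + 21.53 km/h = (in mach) 8.311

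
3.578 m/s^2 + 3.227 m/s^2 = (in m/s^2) 6.805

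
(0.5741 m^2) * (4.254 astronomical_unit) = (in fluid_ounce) 1.235e+16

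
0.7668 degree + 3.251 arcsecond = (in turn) 0.002133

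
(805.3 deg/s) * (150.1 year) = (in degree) 3.812e+12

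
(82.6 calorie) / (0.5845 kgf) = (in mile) 0.03746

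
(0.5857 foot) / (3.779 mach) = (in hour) 3.854e-08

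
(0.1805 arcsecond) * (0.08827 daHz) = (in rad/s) 7.724e-07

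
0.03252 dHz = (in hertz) 0.003252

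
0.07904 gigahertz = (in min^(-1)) 4.742e+09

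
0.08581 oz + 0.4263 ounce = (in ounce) 0.5121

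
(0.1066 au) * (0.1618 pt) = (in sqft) 9.798e+06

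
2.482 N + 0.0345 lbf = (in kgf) 0.2687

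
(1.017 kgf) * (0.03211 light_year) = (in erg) 3.03e+22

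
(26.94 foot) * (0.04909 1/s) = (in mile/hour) 0.9017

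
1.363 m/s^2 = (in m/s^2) 1.363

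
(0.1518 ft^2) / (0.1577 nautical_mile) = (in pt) 0.1369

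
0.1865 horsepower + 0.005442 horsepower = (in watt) 143.1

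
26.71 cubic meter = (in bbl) 168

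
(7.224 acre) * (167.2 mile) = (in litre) 7.866e+12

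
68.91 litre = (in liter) 68.91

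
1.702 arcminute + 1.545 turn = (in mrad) 9708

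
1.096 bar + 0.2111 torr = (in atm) 1.082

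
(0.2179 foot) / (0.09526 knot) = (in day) 1.569e-05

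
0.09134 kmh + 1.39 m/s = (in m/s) 1.415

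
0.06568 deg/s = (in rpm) 0.01095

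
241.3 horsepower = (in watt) 1.799e+05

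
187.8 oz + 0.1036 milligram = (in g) 5324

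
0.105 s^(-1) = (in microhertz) 1.05e+05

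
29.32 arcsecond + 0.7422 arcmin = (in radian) 0.000358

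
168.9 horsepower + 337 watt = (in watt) 1.263e+05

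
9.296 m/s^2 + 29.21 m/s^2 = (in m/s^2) 38.51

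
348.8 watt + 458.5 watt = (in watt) 807.3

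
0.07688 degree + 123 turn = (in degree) 4.428e+04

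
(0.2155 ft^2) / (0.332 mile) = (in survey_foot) 0.0001229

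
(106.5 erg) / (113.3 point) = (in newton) 0.0002665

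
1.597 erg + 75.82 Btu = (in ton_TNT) 1.912e-05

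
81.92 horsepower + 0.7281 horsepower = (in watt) 6.163e+04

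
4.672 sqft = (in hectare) 4.34e-05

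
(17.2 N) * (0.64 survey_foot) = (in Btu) 0.00318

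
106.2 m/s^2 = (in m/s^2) 106.2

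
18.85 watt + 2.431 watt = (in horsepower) 0.02854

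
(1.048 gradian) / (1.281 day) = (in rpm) 1.42e-06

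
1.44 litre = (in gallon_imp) 0.3168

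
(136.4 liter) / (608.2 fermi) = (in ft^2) 2.414e+12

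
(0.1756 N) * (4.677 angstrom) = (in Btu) 7.784e-14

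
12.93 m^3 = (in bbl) 81.33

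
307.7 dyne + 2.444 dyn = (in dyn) 310.1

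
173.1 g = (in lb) 0.3816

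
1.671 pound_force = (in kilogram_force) 0.758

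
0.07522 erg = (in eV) 4.695e+10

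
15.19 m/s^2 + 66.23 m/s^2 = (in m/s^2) 81.42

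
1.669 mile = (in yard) 2937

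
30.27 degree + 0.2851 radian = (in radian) 0.8134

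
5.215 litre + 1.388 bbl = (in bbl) 1.421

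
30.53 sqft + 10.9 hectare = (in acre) 26.94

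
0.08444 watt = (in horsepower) 0.0001132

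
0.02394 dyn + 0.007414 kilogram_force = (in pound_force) 0.01635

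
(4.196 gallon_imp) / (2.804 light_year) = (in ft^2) 7.74e-18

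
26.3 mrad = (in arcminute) 90.41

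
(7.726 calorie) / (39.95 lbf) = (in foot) 0.5968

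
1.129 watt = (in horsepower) 0.001514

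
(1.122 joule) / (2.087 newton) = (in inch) 21.17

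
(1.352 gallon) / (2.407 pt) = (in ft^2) 64.88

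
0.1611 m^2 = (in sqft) 1.734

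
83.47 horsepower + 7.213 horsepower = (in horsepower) 90.68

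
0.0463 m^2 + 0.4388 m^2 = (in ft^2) 5.222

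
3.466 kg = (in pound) 7.641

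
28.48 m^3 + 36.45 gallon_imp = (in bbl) 180.2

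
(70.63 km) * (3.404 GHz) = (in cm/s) 2.404e+16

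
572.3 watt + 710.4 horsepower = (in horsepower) 711.2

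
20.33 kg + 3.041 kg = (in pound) 51.52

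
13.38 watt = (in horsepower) 0.01794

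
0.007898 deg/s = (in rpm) 0.001316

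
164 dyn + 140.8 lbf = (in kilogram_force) 63.87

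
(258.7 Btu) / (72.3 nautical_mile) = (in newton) 2.038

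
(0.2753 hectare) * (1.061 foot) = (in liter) 8.903e+05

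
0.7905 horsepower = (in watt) 589.5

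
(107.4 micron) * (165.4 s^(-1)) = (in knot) 0.03453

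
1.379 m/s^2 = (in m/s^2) 1.379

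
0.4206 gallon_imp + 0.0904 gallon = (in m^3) 0.002254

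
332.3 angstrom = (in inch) 1.308e-06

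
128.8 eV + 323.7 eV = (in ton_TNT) 1.733e-26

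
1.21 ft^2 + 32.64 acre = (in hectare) 13.21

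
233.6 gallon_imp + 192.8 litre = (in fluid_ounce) 4.243e+04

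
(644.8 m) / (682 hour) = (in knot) 0.0005105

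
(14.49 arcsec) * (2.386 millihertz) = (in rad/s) 1.676e-07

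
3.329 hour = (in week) 0.01982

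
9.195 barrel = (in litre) 1462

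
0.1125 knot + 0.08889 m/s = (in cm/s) 14.68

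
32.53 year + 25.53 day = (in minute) 1.713e+07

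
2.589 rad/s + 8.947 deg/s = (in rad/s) 2.745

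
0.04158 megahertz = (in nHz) 4.158e+13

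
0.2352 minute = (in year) 4.475e-07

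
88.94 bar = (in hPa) 8.894e+04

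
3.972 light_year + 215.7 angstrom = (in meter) 3.758e+16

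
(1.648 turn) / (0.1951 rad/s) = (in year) 1.683e-06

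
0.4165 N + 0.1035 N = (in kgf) 0.05303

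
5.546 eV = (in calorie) 2.124e-19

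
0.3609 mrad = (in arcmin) 1.241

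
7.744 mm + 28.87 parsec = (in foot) 2.923e+18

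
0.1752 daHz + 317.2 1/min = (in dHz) 70.39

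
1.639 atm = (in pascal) 1.661e+05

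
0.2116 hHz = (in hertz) 21.16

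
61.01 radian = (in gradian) 3884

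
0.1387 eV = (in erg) 2.222e-13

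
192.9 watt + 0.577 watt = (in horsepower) 0.2595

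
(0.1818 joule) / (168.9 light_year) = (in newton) 1.138e-19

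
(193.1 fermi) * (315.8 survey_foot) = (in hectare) 1.859e-15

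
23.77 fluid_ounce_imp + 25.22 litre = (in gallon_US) 6.841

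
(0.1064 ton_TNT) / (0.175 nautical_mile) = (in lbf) 3.088e+05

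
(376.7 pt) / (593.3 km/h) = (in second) 0.0008064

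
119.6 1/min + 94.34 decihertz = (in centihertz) 1143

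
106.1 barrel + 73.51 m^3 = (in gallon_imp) 1.988e+04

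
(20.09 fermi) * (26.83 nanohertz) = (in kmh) 1.94e-21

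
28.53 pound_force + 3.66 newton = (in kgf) 13.31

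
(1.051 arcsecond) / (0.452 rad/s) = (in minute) 1.879e-07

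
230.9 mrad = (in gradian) 14.7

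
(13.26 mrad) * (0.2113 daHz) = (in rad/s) 0.02802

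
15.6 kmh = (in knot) 8.423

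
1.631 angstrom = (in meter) 1.631e-10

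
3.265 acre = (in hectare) 1.321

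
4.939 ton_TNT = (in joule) 2.066e+10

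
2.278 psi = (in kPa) 15.71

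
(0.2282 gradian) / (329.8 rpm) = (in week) 1.716e-10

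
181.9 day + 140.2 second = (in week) 25.99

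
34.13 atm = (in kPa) 3458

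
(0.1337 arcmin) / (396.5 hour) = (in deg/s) 1.561e-09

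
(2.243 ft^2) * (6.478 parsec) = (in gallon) 1.1e+19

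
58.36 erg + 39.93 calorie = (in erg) 1.671e+09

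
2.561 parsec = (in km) 7.902e+13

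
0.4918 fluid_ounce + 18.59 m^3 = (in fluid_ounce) 6.286e+05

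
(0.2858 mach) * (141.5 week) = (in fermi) 8.328e+24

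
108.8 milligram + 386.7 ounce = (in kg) 10.96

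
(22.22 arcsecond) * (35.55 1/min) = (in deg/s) 0.003657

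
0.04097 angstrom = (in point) 1.161e-08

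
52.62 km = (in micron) 5.262e+10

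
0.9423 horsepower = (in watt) 702.7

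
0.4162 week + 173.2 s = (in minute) 4198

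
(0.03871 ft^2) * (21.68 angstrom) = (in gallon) 2.06e-09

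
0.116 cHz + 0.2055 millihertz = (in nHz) 1.365e+06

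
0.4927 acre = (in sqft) 2.146e+04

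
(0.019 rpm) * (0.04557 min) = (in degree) 0.3117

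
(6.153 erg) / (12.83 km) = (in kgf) 4.89e-12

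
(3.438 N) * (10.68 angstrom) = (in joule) 3.672e-09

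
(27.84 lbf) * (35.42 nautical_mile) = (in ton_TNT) 0.001942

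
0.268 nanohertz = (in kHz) 2.68e-13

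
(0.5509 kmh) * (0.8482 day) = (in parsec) 3.634e-13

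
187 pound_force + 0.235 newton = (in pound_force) 187.1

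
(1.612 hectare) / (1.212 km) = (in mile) 0.008264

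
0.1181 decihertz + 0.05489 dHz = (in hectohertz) 0.000173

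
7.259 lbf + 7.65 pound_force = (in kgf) 6.763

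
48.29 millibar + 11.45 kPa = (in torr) 122.1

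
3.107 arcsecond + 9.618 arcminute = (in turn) 0.0004477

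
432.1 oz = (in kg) 12.25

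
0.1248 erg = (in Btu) 1.183e-11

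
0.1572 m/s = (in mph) 0.3516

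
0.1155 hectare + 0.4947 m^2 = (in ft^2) 1.244e+04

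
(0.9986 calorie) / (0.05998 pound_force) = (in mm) 1.566e+04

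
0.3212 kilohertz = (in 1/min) 1.927e+04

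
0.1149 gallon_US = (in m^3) 0.0004349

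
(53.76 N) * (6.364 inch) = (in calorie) 2.077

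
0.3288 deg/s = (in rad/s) 0.005739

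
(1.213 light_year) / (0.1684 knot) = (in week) 2.19e+11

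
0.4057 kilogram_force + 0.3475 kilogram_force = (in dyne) 7.386e+05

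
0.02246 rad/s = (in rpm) 0.2145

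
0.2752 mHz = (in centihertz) 0.02752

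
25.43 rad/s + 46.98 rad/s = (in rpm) 691.5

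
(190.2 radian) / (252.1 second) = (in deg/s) 43.23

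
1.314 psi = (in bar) 0.0906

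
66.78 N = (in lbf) 15.01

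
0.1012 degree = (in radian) 0.001766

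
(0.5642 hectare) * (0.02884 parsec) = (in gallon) 1.326e+21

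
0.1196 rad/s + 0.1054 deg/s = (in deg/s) 6.958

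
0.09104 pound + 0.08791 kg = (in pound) 0.2848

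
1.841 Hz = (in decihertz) 18.41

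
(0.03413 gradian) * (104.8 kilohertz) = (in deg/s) 3219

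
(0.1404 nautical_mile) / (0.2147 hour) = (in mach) 0.000988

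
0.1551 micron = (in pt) 0.0004397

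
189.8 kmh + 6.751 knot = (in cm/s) 5620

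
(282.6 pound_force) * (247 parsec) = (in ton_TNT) 2.29e+12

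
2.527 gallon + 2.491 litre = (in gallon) 3.185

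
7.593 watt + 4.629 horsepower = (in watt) 3459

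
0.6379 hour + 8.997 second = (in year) 7.31e-05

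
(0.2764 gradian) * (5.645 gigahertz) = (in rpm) 2.34e+08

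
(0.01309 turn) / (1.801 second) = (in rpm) 0.4361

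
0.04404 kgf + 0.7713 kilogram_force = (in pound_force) 1.798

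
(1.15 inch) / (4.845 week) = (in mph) 2.23e-08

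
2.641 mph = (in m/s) 1.181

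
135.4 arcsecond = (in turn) 0.0001045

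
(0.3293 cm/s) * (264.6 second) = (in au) 5.824e-12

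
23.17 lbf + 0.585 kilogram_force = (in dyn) 1.088e+07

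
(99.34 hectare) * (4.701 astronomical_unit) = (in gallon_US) 1.846e+20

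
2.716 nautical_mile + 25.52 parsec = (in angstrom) 7.875e+27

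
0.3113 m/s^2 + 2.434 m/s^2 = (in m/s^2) 2.745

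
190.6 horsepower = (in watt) 1.421e+05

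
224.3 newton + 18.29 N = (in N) 242.6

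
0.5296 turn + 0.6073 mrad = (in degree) 190.7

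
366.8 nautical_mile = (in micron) 6.793e+11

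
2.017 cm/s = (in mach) 5.924e-05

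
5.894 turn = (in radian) 37.03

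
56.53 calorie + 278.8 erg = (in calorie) 56.53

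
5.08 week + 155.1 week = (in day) 1121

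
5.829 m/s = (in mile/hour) 13.04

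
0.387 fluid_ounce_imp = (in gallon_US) 0.002905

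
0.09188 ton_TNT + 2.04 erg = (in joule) 3.844e+08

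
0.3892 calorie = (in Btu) 0.001543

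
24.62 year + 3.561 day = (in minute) 1.295e+07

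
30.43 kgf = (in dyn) 2.984e+07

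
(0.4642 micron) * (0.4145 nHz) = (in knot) 3.74e-16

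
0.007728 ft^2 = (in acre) 1.774e-07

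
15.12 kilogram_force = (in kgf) 15.12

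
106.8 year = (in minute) 5.613e+07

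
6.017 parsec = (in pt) 5.263e+20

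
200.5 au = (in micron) 2.999e+19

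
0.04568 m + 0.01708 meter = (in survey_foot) 0.2059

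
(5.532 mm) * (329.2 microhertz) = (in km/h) 6.556e-06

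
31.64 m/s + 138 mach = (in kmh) 1.693e+05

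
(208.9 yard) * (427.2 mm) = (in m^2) 81.6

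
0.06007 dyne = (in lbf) 1.35e-07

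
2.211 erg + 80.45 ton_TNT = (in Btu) 3.19e+08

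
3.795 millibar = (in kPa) 0.3795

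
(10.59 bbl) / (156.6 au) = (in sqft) 7.736e-13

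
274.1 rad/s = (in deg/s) 1.57e+04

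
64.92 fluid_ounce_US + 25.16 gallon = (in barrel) 0.6111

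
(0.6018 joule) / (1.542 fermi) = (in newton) 3.903e+14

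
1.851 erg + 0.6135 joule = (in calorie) 0.1466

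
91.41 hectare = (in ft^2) 9.839e+06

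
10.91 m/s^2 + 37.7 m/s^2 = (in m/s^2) 48.61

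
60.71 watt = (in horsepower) 0.08141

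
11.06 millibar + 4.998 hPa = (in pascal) 1606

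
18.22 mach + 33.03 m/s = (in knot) 1.212e+04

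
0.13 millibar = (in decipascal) 130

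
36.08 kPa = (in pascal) 3.608e+04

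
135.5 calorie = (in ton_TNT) 1.355e-07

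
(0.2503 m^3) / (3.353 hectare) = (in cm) 0.0007465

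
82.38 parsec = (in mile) 1.58e+15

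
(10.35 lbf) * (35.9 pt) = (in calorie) 0.1394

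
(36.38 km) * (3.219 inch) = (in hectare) 0.2975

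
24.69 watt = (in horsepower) 0.03311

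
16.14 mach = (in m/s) 5496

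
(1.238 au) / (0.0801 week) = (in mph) 8.552e+06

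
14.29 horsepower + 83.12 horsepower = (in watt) 7.264e+04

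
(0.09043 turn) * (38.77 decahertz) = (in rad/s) 220.3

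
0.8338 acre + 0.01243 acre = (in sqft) 3.686e+04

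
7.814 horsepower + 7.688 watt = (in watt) 5835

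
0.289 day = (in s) 2.497e+04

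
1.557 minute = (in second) 93.42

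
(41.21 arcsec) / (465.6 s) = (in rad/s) 4.291e-07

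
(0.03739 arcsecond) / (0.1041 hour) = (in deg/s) 2.771e-08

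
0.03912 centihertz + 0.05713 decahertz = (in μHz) 5.717e+05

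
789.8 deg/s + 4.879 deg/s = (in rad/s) 13.87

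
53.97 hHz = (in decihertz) 5.397e+04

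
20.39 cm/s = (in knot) 0.3963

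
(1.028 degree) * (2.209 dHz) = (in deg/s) 0.2271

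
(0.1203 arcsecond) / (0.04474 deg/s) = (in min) 1.245e-05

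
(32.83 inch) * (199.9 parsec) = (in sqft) 5.537e+19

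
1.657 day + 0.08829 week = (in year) 0.006233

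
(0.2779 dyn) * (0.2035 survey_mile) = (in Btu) 8.626e-07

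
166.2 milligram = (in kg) 0.0001662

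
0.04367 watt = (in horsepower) 5.856e-05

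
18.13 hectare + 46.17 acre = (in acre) 90.97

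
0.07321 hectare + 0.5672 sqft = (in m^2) 732.2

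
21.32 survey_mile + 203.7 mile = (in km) 362.1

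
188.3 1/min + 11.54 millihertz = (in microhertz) 3.15e+06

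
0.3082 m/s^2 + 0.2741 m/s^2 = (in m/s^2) 0.5823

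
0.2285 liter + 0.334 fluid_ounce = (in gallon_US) 0.06297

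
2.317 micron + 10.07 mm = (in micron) 1.007e+04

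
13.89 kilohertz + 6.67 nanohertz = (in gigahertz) 1.389e-05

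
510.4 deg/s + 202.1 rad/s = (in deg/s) 1.209e+04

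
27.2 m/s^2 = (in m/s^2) 27.2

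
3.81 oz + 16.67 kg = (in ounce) 591.8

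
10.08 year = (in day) 3679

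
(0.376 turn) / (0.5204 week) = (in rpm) 7.168e-05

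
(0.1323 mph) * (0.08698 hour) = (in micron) 1.852e+07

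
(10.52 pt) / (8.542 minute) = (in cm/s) 0.0007241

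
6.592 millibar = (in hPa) 6.592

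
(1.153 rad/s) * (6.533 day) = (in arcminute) 2.237e+09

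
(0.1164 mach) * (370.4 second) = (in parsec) 4.758e-13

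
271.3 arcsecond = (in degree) 0.07536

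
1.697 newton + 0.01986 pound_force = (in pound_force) 0.4014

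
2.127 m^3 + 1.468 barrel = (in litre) 2360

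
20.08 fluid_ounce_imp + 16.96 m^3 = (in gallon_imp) 3731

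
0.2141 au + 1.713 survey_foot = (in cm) 3.203e+12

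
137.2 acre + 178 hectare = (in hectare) 233.5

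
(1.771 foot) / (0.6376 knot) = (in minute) 0.02743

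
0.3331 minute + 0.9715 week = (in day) 6.801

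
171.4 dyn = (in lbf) 0.0003853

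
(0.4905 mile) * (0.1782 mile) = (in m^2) 2.264e+05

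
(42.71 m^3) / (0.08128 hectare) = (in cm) 5.255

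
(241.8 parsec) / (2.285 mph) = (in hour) 2.029e+15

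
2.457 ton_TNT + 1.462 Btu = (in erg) 1.028e+17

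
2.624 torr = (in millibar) 3.498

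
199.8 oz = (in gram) 5664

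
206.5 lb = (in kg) 93.67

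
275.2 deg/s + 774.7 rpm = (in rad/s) 85.93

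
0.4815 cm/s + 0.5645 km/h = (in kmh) 0.5818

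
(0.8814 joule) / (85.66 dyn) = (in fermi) 1.029e+18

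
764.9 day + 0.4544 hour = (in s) 6.609e+07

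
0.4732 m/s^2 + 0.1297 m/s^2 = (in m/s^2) 0.6029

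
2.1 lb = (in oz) 33.6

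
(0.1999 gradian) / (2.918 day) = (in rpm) 1.189e-07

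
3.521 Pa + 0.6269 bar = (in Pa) 6.269e+04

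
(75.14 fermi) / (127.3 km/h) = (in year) 6.738e-23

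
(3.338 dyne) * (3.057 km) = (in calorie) 0.02439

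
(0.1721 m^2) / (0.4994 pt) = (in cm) 9.769e+04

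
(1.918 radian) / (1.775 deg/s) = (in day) 0.0007166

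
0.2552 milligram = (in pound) 5.626e-07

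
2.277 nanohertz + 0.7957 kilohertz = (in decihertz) 7957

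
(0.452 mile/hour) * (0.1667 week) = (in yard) 2.228e+04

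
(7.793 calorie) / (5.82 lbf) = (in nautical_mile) 0.0006801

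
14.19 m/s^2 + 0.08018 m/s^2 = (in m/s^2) 14.27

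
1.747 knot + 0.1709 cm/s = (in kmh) 3.242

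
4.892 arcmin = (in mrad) 1.423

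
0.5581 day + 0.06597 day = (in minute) 898.7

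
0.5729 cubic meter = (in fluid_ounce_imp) 2.016e+04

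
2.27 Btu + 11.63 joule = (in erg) 2.407e+10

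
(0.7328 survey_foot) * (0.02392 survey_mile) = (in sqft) 92.55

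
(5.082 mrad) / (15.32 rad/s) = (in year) 1.052e-11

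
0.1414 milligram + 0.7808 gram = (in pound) 0.001722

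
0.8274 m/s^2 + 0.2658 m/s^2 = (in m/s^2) 1.093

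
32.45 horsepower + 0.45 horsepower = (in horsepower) 32.9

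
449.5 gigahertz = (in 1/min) 2.697e+13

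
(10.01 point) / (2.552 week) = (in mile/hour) 5.118e-09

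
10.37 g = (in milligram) 1.037e+04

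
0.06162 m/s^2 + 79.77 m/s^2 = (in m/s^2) 79.83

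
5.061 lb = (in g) 2296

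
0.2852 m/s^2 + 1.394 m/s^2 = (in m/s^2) 1.679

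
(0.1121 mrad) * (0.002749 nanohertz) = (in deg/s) 1.766e-14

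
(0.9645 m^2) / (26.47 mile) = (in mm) 0.02264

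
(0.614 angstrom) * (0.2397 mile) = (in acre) 5.853e-12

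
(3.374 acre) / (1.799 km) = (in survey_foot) 24.9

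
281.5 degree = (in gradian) 312.8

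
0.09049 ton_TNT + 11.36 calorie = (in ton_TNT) 0.09049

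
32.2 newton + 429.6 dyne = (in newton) 32.2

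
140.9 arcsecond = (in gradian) 0.04349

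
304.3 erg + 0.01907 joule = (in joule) 0.0191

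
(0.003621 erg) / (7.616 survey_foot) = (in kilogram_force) 1.591e-11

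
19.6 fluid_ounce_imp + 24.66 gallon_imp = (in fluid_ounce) 3810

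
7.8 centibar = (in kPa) 7.8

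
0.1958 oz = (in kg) 0.005551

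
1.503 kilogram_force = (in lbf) 3.314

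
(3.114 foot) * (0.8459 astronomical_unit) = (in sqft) 1.293e+12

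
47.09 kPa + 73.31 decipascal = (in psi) 6.831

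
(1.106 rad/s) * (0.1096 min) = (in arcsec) 1.5e+06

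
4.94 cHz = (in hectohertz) 0.000494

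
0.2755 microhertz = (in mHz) 0.0002755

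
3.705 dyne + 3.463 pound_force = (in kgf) 1.571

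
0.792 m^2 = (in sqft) 8.525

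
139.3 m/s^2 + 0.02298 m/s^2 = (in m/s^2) 139.3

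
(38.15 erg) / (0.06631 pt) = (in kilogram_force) 0.01663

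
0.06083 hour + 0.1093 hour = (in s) 612.5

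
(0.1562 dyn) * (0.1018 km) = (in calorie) 3.8e-05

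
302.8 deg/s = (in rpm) 50.47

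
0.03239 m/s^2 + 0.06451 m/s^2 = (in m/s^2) 0.0969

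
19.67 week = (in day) 137.7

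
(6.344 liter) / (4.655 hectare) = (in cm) 1.363e-05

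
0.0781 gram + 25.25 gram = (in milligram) 2.533e+04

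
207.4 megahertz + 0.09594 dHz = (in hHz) 2.074e+06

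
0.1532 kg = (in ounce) 5.404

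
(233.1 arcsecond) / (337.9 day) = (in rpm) 3.696e-10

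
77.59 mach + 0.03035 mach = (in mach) 77.62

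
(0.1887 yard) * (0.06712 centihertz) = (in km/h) 0.0004169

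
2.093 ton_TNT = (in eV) 5.466e+28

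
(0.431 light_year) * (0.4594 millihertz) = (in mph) 4.19e+12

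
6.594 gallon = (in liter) 24.96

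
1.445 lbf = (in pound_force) 1.445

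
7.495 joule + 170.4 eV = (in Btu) 0.007104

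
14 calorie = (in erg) 5.858e+08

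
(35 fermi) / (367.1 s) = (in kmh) 3.432e-16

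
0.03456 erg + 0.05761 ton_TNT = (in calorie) 5.761e+07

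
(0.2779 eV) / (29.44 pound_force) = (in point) 9.638e-19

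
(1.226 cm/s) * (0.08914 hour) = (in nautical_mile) 0.002124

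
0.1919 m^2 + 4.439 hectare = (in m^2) 4.439e+04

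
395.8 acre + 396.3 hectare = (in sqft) 5.99e+07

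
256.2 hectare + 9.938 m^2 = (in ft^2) 2.758e+07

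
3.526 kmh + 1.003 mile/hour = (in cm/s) 142.8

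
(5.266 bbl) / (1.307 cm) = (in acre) 0.01583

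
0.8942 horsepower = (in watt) 666.8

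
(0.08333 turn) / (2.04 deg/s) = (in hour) 0.004085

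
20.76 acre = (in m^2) 8.401e+04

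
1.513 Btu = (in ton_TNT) 3.815e-07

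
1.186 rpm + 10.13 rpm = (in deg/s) 67.9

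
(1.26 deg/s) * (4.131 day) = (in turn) 1249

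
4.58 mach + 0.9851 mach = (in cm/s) 1.895e+05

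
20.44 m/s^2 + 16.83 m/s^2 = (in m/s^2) 37.27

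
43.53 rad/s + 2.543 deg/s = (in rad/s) 43.57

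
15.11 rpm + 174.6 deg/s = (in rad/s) 4.63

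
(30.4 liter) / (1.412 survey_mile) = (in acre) 3.306e-09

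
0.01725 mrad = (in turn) 2.745e-06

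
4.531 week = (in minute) 4.567e+04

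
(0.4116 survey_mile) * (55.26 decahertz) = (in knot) 7.115e+05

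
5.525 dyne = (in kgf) 5.634e-06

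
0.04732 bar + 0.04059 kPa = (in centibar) 4.773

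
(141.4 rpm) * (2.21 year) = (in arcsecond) 2.129e+14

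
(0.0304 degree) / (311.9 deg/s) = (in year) 3.091e-12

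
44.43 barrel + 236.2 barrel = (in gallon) 1.179e+04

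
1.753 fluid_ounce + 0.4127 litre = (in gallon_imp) 0.1022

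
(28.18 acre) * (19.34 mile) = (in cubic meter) 3.549e+09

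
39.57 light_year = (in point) 1.061e+21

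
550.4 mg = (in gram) 0.5504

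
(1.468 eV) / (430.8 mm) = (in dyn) 5.46e-14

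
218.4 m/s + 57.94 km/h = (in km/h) 844.2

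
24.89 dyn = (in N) 0.0002489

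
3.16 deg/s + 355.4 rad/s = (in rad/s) 355.5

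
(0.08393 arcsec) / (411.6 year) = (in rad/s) 3.135e-17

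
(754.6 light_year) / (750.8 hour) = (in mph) 5.908e+12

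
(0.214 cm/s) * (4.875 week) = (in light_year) 6.669e-13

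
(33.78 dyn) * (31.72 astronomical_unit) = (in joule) 1.603e+09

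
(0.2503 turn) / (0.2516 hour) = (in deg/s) 0.09948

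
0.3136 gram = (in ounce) 0.01106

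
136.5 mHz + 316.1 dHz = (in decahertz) 3.175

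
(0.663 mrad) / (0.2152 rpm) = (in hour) 8.172e-06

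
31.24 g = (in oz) 1.102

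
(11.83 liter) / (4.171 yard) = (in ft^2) 0.03339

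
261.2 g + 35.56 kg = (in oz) 1264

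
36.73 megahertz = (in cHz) 3.673e+09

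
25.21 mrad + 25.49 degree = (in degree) 26.93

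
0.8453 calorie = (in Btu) 0.003352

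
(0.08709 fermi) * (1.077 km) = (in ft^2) 1.01e-12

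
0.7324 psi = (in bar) 0.0505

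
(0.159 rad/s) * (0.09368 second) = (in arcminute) 51.21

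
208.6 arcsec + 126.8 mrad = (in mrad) 127.8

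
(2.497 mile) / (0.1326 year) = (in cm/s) 0.0961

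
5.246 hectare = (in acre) 12.96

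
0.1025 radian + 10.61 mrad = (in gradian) 7.201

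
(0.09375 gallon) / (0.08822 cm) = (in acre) 9.94e-05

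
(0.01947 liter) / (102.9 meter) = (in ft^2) 2.037e-06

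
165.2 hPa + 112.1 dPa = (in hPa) 165.3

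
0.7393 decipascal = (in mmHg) 0.0005545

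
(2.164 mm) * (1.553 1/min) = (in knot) 0.0001089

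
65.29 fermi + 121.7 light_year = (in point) 3.264e+21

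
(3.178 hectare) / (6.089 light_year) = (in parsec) 1.788e-29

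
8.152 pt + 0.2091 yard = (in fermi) 1.941e+14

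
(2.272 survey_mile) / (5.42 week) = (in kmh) 0.004016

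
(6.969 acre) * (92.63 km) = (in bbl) 1.643e+10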